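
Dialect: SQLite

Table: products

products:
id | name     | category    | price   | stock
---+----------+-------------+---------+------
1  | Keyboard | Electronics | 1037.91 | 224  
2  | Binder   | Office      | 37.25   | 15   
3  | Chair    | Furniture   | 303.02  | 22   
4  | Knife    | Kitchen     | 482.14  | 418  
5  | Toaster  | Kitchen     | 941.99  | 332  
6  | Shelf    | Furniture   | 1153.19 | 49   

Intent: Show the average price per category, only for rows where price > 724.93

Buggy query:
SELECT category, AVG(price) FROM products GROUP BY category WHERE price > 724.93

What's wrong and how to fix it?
Bug: WHERE cannot follow GROUP BY

Fix: Place WHERE between FROM and GROUP BY

Corrected query:
SELECT category, AVG(price) FROM products WHERE price > 724.93 GROUP BY category

Result:
category    | AVG(price)
------------+-----------
Electronics | 1037.91   
Furniture   | 1153.19   
Kitchen     | 941.99    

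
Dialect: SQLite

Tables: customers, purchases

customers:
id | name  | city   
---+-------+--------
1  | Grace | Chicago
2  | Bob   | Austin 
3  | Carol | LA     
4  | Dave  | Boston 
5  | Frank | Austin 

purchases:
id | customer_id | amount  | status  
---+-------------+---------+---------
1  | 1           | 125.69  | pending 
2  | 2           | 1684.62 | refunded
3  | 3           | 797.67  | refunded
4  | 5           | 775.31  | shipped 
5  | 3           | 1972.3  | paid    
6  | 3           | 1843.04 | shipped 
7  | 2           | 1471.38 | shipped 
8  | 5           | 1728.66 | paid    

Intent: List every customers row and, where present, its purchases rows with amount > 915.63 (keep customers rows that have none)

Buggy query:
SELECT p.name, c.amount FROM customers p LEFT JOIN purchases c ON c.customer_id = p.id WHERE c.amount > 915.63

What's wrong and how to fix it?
Bug: A WHERE condition on the right-hand table after LEFT JOIN drops unmatched parents

Fix: Put 'c.amount > 915.63' in the JOIN's ON clause instead of WHERE

Corrected query:
SELECT p.name, c.amount FROM customers p LEFT JOIN purchases c ON c.customer_id = p.id AND c.amount > 915.63

Result:
name  | amount 
------+--------
Grace | NULL   
Bob   | 1471.38
Bob   | 1684.62
Carol | 1843.04
Carol | 1972.3 
Dave  | NULL   
Frank | 1728.66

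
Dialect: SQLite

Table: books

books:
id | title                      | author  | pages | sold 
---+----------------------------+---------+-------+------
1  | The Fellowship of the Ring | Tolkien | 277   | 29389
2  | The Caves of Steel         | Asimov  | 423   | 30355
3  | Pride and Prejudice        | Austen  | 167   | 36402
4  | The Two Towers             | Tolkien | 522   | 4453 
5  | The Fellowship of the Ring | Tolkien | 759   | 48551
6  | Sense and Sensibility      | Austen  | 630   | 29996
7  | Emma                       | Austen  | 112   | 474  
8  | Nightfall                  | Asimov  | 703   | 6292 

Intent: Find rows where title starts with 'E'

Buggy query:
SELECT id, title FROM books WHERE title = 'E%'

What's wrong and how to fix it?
Bug: '=' compares the literal string including the % character; pattern matching needs LIKE

Fix: Replace '=' with LIKE so 'E%' is treated as a pattern

Corrected query:
SELECT id, title FROM books WHERE title LIKE 'E%'

Result:
id | title
---+------
7  | Emma 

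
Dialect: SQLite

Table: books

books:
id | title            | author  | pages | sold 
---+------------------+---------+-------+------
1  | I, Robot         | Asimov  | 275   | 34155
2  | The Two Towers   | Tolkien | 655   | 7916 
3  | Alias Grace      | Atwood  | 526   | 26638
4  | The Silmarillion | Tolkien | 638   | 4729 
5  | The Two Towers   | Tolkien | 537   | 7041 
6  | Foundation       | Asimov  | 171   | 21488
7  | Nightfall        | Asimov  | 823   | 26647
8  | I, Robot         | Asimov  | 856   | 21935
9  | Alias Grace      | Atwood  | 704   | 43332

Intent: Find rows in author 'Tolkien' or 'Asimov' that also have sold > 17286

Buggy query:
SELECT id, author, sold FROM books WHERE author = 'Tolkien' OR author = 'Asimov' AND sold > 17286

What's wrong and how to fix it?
Bug: AND binds tighter than OR, so this parses as author = 'Tolkien' OR (author = 'Asimov' AND sold > 17286)

Fix: Add parentheses around the OR so the AND applies to both alternatives

Corrected query:
SELECT id, author, sold FROM books WHERE (author = 'Tolkien' OR author = 'Asimov') AND sold > 17286

Result:
id | author | sold 
---+--------+------
1  | Asimov | 34155
6  | Asimov | 21488
7  | Asimov | 26647
8  | Asimov | 21935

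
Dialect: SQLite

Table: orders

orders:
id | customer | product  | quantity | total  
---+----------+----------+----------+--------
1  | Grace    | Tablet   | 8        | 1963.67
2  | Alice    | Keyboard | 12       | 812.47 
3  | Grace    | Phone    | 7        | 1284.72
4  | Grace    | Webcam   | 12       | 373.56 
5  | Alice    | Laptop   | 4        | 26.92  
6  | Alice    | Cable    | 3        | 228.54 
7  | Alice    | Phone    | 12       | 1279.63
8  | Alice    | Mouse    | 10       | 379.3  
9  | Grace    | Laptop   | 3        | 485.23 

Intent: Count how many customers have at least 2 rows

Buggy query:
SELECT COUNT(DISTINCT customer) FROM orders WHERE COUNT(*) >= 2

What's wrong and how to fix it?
Bug: COUNT(*) cannot appear in WHERE; the per-group count doesn't exist yet

Fix: Use a subquery that GROUPs and filters with HAVING, then count its rows

Corrected query:
SELECT COUNT(*) FROM (SELECT customer FROM orders GROUP BY customer HAVING COUNT(*) >= 2)

Result:
COUNT(*)
--------
2       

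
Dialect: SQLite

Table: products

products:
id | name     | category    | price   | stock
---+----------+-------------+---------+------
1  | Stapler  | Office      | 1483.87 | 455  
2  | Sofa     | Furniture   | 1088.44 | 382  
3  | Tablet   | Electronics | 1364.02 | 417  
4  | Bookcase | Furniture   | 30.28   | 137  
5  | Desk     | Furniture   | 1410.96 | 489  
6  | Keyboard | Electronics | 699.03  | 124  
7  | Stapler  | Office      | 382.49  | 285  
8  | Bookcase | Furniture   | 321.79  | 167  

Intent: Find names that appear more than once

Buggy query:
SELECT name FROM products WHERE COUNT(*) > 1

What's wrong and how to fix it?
Bug: COUNT(*) is an aggregate and cannot be used in WHERE

Fix: Group first, then use HAVING for the count condition

Corrected query:
SELECT name FROM products GROUP BY name HAVING COUNT(*) > 1

Result:
name    
--------
Bookcase
Stapler 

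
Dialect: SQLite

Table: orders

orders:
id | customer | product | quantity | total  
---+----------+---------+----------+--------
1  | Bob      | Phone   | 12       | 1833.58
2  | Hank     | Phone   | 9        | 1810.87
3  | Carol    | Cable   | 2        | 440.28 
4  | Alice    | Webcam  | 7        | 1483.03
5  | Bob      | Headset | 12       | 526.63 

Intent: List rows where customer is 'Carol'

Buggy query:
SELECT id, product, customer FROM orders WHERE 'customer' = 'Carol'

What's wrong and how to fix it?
Bug: 'customer' in single quotes is a string literal, not the column; the comparison is literal-vs-literal and never true

Fix: Remove the quotes around the column name (or use double quotes for an identifier)

Corrected query:
SELECT id, product, customer FROM orders WHERE customer = 'Carol'

Result:
id | product | customer
---+---------+---------
3  | Cable   | Carol   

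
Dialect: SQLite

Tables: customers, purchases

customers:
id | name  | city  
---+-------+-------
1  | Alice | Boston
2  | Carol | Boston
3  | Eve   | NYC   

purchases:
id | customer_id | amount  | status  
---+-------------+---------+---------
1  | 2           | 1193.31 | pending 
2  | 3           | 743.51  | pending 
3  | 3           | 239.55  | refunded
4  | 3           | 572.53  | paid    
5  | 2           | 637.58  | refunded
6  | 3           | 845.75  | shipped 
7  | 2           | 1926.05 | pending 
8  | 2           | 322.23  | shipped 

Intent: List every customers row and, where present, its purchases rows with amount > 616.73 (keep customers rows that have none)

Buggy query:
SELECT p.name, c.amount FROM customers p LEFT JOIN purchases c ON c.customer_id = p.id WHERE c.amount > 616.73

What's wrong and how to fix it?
Bug: A WHERE condition on the right-hand table after LEFT JOIN drops unmatched parents

Fix: Put 'c.amount > 616.73' in the JOIN's ON clause instead of WHERE

Corrected query:
SELECT p.name, c.amount FROM customers p LEFT JOIN purchases c ON c.customer_id = p.id AND c.amount > 616.73

Result:
name  | amount 
------+--------
Alice | NULL   
Carol | 637.58 
Carol | 1193.31
Carol | 1926.05
Eve   | 743.51 
Eve   | 845.75 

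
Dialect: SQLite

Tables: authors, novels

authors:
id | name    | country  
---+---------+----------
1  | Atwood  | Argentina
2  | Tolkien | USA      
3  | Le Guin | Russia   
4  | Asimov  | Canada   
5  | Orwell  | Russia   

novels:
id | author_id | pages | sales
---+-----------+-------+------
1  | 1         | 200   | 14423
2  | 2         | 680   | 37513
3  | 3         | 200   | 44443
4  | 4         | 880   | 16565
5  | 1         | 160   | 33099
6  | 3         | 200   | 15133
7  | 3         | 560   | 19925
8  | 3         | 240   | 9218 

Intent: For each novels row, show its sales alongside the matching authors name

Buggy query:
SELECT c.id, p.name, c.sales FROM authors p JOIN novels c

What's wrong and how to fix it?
Bug: JOIN with no ON clause produces a cartesian product; every novels row pairs with every authors row

Fix: Add ON c.author_id = p.id to the JOIN

Corrected query:
SELECT c.id, p.name, c.sales FROM authors p JOIN novels c ON c.author_id = p.id

Result:
id | name    | sales
---+---------+------
1  | Atwood  | 14423
2  | Tolkien | 37513
3  | Le Guin | 44443
4  | Asimov  | 16565
5  | Atwood  | 33099
6  | Le Guin | 15133
7  | Le Guin | 19925
8  | Le Guin | 9218 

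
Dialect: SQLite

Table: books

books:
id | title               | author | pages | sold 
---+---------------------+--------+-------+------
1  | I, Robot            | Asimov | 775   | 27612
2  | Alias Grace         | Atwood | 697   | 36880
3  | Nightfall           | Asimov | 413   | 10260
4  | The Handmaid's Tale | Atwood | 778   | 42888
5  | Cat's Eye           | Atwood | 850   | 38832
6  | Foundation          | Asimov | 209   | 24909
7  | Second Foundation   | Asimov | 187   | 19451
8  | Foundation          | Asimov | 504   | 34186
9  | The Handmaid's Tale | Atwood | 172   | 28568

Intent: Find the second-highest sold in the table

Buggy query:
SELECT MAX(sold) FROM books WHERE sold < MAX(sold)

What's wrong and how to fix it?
Bug: The inner MAX is an aggregate inside WHERE, which is not allowed

Fix: Put the inner MAX in a scalar subquery

Corrected query:
SELECT MAX(sold) FROM books WHERE sold < (SELECT MAX(sold) FROM books)

Result:
MAX(sold)
---------
38832    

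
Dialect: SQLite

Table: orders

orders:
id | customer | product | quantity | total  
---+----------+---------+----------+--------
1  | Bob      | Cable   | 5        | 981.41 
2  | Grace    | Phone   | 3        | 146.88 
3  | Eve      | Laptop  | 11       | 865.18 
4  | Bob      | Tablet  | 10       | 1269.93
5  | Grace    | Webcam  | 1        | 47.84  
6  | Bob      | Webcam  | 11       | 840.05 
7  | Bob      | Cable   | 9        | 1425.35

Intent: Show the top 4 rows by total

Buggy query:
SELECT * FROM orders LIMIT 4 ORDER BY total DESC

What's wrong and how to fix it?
Bug: ORDER BY cannot follow LIMIT; LIMIT is the final clause

Fix: Swap the clauses: ORDER BY first, then LIMIT

Corrected query:
SELECT * FROM orders ORDER BY total DESC LIMIT 4

Result:
id | customer | product | quantity | total  
---+----------+---------+----------+--------
7  | Bob      | Cable   | 9        | 1425.35
4  | Bob      | Tablet  | 10       | 1269.93
1  | Bob      | Cable   | 5        | 981.41 
3  | Eve      | Laptop  | 11       | 865.18 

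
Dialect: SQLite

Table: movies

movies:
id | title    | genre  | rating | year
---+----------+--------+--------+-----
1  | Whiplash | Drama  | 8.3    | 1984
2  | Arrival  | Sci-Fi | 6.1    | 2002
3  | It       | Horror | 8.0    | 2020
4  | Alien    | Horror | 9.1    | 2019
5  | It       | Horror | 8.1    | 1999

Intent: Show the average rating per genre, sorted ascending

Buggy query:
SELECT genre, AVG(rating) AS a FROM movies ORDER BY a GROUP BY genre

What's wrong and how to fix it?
Bug: GROUP BY must precede ORDER BY

Fix: Move ORDER BY to the end, after GROUP BY

Corrected query:
SELECT genre, AVG(rating) AS a FROM movies GROUP BY genre ORDER BY a

Result:
genre  | a  
-------+----
Sci-Fi | 6.1
Drama  | 8.3
Horror | 8.4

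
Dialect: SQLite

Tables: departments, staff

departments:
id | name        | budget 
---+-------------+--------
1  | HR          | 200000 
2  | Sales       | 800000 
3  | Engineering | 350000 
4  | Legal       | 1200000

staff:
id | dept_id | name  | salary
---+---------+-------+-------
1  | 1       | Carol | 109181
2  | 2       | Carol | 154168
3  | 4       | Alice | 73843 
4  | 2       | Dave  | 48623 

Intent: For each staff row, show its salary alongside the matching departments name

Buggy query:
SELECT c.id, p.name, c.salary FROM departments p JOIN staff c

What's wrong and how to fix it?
Bug: Missing join condition: each staff row is matched to all departments rows instead of just its own

Fix: Add ON c.dept_id = p.id to the JOIN

Corrected query:
SELECT c.id, p.name, c.salary FROM departments p JOIN staff c ON c.dept_id = p.id

Result:
id | name  | salary
---+-------+-------
1  | HR    | 109181
2  | Sales | 154168
3  | Legal | 73843 
4  | Sales | 48623 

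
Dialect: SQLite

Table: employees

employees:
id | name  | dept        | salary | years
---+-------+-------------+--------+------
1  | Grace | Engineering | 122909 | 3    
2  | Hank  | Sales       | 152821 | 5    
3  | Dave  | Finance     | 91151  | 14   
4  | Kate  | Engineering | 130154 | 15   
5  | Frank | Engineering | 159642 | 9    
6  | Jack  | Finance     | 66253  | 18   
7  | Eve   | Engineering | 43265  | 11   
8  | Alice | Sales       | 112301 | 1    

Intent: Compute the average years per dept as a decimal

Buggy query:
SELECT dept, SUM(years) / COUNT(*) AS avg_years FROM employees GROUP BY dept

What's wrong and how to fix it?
Bug: Both operands are integers, so '/' performs integer division and truncates

Fix: Cast one side to REAL so the division keeps the fractional part

Corrected query:
SELECT dept, SUM(years) * 1.0 / COUNT(*) AS avg_years FROM employees GROUP BY dept

Result:
dept        | avg_years
------------+----------
Engineering | 9.5      
Finance     | 16       
Sales       | 3        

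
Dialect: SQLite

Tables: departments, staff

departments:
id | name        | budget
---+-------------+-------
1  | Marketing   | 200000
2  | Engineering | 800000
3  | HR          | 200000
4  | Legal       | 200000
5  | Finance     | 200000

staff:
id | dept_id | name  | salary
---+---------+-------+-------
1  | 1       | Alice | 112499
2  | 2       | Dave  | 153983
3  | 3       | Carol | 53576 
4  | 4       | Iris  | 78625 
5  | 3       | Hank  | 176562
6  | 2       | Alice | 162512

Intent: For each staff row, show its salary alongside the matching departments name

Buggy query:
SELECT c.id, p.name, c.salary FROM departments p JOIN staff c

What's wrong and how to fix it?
Bug: JOIN with no ON clause produces a cartesian product; every staff row pairs with every departments row

Fix: Specify the join condition linking the foreign key to the parent id

Corrected query:
SELECT c.id, p.name, c.salary FROM departments p JOIN staff c ON c.dept_id = p.id

Result:
id | name        | salary
---+-------------+-------
1  | Marketing   | 112499
2  | Engineering | 153983
3  | HR          | 53576 
4  | Legal       | 78625 
5  | HR          | 176562
6  | Engineering | 162512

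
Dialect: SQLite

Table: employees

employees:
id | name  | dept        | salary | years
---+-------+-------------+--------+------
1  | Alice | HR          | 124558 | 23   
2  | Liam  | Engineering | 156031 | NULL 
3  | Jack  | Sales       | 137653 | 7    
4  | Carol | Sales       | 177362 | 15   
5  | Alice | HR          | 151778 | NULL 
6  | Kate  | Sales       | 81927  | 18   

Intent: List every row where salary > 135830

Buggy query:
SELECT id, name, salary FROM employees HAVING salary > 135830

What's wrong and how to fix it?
Bug: This is a non-aggregate query (no GROUP BY, no aggregates), so in SQLite the HAVING clause is invalid here; a row-level condition belongs in WHERE

Fix: Use WHERE for row-level filtering

Corrected query:
SELECT id, name, salary FROM employees WHERE salary > 135830

Result:
id | name  | salary
---+-------+-------
2  | Liam  | 156031
3  | Jack  | 137653
4  | Carol | 177362
5  | Alice | 151778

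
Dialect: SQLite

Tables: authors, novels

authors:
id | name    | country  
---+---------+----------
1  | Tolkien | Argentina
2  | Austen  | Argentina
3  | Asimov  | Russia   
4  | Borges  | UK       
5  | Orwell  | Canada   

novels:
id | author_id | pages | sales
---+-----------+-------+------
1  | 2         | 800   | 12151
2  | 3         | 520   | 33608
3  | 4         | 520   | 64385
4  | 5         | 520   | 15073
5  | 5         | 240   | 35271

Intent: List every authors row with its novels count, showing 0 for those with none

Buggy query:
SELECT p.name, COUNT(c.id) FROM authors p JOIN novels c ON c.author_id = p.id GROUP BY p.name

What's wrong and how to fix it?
Bug: INNER JOIN drops authors rows that have no matching novels rows

Fix: Use LEFT JOIN so parents without children still appear (COUNT(c.id) gives 0)

Corrected query:
SELECT p.name, COUNT(c.id) FROM authors p LEFT JOIN novels c ON c.author_id = p.id GROUP BY p.name

Result:
name    | COUNT(c.id)
--------+------------
Asimov  | 1          
Austen  | 1          
Borges  | 1          
Orwell  | 2          
Tolkien | 0          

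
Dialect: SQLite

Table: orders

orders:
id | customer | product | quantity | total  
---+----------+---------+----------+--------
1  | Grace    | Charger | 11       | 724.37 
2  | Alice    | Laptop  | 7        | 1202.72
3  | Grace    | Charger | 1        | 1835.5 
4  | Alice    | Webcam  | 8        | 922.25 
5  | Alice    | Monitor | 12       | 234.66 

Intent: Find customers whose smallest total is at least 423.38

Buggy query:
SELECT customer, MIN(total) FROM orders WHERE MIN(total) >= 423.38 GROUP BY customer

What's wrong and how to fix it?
Bug: Aggregates like MIN are computed per group after WHERE runs

Fix: Replace WHERE with HAVING after the GROUP BY

Corrected query:
SELECT customer, MIN(total) FROM orders GROUP BY customer HAVING MIN(total) >= 423.38

Result:
customer | MIN(total)
---------+-----------
Grace    | 724.37    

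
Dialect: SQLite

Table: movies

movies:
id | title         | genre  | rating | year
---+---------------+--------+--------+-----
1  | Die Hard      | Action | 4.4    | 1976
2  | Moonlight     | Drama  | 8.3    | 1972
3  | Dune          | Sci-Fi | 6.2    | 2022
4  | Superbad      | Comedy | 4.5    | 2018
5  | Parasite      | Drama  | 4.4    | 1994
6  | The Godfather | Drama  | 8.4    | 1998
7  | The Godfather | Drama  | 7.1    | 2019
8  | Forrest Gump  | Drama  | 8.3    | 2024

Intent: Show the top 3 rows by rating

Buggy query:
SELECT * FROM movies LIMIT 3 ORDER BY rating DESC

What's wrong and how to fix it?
Bug: LIMIT must come after ORDER BY

Fix: Swap the clauses: ORDER BY first, then LIMIT

Corrected query:
SELECT * FROM movies ORDER BY rating DESC LIMIT 3

Result:
id | title         | genre | rating | year
---+---------------+-------+--------+-----
6  | The Godfather | Drama | 8.4    | 1998
2  | Moonlight     | Drama | 8.3    | 1972
8  | Forrest Gump  | Drama | 8.3    | 2024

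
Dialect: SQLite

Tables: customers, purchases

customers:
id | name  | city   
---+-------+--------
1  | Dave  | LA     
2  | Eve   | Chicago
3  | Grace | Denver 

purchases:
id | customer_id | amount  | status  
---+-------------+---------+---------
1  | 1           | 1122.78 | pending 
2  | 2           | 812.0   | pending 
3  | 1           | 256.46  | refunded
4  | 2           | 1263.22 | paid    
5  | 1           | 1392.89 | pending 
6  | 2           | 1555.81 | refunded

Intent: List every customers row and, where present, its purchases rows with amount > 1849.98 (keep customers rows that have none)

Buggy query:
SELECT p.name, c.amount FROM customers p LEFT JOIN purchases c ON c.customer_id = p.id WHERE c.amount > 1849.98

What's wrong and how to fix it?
Bug: A WHERE condition on the right-hand table after LEFT JOIN drops unmatched parents

Fix: Put 'c.amount > 1849.98' in the JOIN's ON clause instead of WHERE

Corrected query:
SELECT p.name, c.amount FROM customers p LEFT JOIN purchases c ON c.customer_id = p.id AND c.amount > 1849.98

Result:
name  | amount
------+-------
Dave  | NULL  
Eve   | NULL  
Grace | NULL  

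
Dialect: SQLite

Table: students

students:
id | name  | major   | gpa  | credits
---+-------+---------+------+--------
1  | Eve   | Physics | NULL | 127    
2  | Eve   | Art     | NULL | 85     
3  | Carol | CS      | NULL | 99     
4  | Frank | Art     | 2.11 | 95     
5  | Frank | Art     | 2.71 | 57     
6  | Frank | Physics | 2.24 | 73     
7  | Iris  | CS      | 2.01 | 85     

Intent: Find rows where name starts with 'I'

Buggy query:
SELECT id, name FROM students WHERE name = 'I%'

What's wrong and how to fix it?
Bug: '=' compares the literal string including the % character; pattern matching needs LIKE

Fix: Replace '=' with LIKE so 'I%' is treated as a pattern

Corrected query:
SELECT id, name FROM students WHERE name LIKE 'I%'

Result:
id | name
---+-----
7  | Iris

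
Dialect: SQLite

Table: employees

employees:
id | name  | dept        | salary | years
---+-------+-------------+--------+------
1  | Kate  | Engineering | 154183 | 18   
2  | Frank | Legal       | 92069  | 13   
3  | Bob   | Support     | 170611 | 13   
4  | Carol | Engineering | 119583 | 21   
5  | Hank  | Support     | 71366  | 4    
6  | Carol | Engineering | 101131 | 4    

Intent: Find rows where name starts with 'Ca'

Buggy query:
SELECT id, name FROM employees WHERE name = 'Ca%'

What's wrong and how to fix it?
Bug: Wildcards only work with LIKE; '=' treats '%' as a literal character

Fix: Use LIKE for wildcard pattern matching

Corrected query:
SELECT id, name FROM employees WHERE name LIKE 'Ca%'

Result:
id | name 
---+------
4  | Carol
6  | Carol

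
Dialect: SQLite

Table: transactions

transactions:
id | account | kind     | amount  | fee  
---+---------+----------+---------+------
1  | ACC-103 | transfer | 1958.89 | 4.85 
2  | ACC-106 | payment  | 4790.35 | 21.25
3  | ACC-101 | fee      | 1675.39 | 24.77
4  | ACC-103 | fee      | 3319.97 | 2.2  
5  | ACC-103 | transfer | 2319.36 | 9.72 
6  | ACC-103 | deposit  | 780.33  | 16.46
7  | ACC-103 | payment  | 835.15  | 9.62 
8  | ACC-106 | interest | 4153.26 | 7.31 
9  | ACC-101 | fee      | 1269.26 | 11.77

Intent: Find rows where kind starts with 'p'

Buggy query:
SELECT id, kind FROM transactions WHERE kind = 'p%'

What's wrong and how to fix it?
Bug: '=' compares the literal string including the % character; pattern matching needs LIKE

Fix: Use LIKE for wildcard pattern matching

Corrected query:
SELECT id, kind FROM transactions WHERE kind LIKE 'p%'

Result:
id | kind   
---+--------
2  | payment
7  | payment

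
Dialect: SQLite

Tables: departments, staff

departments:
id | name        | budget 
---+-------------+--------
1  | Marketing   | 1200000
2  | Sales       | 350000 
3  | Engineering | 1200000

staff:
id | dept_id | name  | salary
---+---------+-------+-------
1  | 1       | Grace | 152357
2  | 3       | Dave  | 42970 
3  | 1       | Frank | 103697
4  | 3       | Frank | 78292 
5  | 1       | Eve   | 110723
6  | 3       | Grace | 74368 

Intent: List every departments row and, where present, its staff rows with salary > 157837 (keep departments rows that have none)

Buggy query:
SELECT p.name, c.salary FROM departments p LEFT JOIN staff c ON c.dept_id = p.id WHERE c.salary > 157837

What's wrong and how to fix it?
Bug: Filtering c.salary in WHERE discards the NULL rows produced by LEFT JOIN, turning it into an inner join

Fix: Put 'c.salary > 157837' in the JOIN's ON clause instead of WHERE

Corrected query:
SELECT p.name, c.salary FROM departments p LEFT JOIN staff c ON c.dept_id = p.id AND c.salary > 157837

Result:
name        | salary
------------+-------
Marketing   | NULL  
Sales       | NULL  
Engineering | NULL  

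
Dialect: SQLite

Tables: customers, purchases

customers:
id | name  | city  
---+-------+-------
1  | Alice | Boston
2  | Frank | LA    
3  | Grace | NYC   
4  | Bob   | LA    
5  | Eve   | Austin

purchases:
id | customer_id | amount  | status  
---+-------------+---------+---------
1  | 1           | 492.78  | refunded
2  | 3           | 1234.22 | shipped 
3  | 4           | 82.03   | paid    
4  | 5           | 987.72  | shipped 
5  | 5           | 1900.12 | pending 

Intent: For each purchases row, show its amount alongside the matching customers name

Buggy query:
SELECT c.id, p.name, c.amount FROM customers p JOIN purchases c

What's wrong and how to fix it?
Bug: Missing join condition: each purchases row is matched to all customers rows instead of just its own

Fix: Add ON c.customer_id = p.id to the JOIN

Corrected query:
SELECT c.id, p.name, c.amount FROM customers p JOIN purchases c ON c.customer_id = p.id

Result:
id | name  | amount 
---+-------+--------
1  | Alice | 492.78 
2  | Grace | 1234.22
3  | Bob   | 82.03  
4  | Eve   | 987.72 
5  | Eve   | 1900.12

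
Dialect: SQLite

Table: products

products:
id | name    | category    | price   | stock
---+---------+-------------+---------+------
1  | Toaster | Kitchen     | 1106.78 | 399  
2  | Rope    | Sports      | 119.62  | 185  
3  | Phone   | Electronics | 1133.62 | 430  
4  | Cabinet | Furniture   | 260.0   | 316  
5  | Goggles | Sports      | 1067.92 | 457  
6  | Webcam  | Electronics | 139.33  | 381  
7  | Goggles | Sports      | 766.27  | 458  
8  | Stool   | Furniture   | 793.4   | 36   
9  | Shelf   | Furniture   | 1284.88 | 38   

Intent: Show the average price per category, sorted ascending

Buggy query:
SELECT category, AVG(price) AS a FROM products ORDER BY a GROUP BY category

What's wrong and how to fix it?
Bug: ORDER BY appears before GROUP BY; SQL clause order requires GROUP BY first

Fix: Move ORDER BY to the end, after GROUP BY

Corrected query:
SELECT category, AVG(price) AS a FROM products GROUP BY category ORDER BY a

Result:
category    | a         
------------+-----------
Electronics | 636.475   
Sports      | 651.27    
Furniture   | 779.426667
Kitchen     | 1106.78   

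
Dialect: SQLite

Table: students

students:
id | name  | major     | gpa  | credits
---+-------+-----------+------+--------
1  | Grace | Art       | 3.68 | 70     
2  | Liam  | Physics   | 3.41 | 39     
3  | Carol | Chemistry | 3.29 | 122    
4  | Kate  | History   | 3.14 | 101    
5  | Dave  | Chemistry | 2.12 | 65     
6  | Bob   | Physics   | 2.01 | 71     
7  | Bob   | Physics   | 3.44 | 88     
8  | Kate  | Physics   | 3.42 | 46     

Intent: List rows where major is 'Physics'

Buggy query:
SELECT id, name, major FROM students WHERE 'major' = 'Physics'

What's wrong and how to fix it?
Bug: 'major' in single quotes is a string literal, not the column; the comparison is literal-vs-literal and never true

Fix: Reference the column as major without single quotes

Corrected query:
SELECT id, name, major FROM students WHERE major = 'Physics'

Result:
id | name | major  
---+------+--------
2  | Liam | Physics
6  | Bob  | Physics
7  | Bob  | Physics
8  | Kate | Physics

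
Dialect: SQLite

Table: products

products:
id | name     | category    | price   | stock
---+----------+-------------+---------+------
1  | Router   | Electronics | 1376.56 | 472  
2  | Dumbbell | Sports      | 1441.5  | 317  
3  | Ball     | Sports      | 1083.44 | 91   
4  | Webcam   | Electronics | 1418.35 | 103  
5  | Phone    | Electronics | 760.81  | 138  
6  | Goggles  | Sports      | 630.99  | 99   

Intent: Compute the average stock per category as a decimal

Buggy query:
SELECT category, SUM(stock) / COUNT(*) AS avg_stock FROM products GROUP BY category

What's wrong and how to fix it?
Bug: Both operands are integers, so '/' performs integer division and truncates

Fix: Multiply by 1.0 (or CAST to REAL) to force floating-point division

Corrected query:
SELECT category, SUM(stock) * 1.0 / COUNT(*) AS avg_stock FROM products GROUP BY category

Result:
category    | avg_stock 
------------+-----------
Electronics | 237.666667
Sports      | 169       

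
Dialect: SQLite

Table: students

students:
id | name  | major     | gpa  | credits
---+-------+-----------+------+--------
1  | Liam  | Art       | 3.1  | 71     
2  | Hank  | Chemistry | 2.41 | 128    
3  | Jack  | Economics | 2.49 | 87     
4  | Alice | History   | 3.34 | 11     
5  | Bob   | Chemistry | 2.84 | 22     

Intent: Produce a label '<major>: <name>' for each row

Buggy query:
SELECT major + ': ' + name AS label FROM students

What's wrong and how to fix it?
Bug: '+' is numeric addition; on text columns SQLite converts them to 0 instead of concatenating

Fix: Use the || operator for string concatenation

Corrected query:
SELECT major || ': ' || name AS label FROM students

Result:
label          
---------------
Art: Liam      
Chemistry: Hank
Economics: Jack
History: Alice 
Chemistry: Bob 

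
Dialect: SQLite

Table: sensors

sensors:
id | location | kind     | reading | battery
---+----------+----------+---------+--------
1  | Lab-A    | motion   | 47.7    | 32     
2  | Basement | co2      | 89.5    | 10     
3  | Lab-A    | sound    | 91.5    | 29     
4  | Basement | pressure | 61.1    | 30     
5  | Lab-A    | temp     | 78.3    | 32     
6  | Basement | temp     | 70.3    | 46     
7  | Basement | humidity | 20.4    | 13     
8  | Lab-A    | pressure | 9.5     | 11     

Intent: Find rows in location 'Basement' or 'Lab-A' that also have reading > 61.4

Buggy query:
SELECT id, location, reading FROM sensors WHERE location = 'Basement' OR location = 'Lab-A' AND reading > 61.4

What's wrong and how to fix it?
Bug: AND binds tighter than OR, so this parses as location = 'Basement' OR (location = 'Lab-A' AND reading > 61.4)

Fix: Group the OR with parentheses (or use IN), then AND the threshold

Corrected query:
SELECT id, location, reading FROM sensors WHERE (location = 'Basement' OR location = 'Lab-A') AND reading > 61.4

Result:
id | location | reading
---+----------+--------
2  | Basement | 89.5   
3  | Lab-A    | 91.5   
5  | Lab-A    | 78.3   
6  | Basement | 70.3   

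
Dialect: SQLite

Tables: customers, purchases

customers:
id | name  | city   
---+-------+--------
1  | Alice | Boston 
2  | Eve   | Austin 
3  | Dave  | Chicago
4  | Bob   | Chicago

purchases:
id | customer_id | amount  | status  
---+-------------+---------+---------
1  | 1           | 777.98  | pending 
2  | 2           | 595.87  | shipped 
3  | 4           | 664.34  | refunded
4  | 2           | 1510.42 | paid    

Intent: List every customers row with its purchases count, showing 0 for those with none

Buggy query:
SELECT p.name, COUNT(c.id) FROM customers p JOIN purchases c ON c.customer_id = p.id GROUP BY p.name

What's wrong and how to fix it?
Bug: INNER JOIN drops customers rows that have no matching purchases rows

Fix: Switch to LEFT JOIN to retain unmatched parent rows

Corrected query:
SELECT p.name, COUNT(c.id) FROM customers p LEFT JOIN purchases c ON c.customer_id = p.id GROUP BY p.name

Result:
name  | COUNT(c.id)
------+------------
Alice | 1          
Bob   | 1          
Dave  | 0          
Eve   | 2          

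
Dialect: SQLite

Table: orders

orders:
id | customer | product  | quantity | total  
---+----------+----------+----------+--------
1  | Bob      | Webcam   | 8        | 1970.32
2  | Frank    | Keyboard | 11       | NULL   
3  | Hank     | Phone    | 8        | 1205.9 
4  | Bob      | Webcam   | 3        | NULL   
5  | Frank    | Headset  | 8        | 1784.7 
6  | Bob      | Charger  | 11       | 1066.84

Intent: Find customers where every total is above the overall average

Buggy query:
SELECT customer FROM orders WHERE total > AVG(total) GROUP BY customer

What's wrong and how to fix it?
Bug: WHERE evaluates per row before aggregation, so AVG() is unavailable

Fix: Use a subquery for AVG and a HAVING MIN(...) filter so the condition holds for every row in the group

Corrected query:
SELECT customer FROM orders GROUP BY customer HAVING MIN(total) > (SELECT AVG(total) FROM orders)

Result:
customer
--------
Frank   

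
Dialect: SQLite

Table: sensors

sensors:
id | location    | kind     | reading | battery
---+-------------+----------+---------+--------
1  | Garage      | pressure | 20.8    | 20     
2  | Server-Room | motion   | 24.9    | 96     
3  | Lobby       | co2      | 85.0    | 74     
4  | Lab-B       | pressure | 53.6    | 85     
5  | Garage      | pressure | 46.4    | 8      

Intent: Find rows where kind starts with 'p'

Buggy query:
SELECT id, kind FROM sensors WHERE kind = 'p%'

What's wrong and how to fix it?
Bug: '=' compares the literal string including the % character; pattern matching needs LIKE

Fix: Replace '=' with LIKE so 'p%' is treated as a pattern

Corrected query:
SELECT id, kind FROM sensors WHERE kind LIKE 'p%'

Result:
id | kind    
---+---------
1  | pressure
4  | pressure
5  | pressure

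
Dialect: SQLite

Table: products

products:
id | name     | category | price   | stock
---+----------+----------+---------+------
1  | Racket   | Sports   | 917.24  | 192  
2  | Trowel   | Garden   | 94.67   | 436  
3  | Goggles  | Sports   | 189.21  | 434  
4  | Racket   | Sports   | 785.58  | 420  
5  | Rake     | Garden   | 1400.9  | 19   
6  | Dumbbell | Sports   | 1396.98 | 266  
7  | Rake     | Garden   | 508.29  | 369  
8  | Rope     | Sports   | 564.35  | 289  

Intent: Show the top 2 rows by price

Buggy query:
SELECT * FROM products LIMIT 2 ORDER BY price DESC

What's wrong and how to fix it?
Bug: LIMIT must come after ORDER BY

Fix: Sort with ORDER BY, then apply LIMIT

Corrected query:
SELECT * FROM products ORDER BY price DESC LIMIT 2

Result:
id | name     | category | price   | stock
---+----------+----------+---------+------
5  | Rake     | Garden   | 1400.9  | 19   
6  | Dumbbell | Sports   | 1396.98 | 266  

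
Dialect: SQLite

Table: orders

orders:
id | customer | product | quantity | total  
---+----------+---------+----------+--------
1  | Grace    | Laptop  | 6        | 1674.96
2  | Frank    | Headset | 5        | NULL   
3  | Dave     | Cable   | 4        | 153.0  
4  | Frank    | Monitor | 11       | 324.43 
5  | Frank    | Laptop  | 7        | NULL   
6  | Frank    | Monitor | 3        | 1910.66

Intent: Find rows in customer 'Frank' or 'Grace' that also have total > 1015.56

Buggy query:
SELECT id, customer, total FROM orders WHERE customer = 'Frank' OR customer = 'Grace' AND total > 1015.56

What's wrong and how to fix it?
Bug: Without parentheses, AND is evaluated before OR, so the total filter only applies to the 'Grace' branch

Fix: Add parentheses around the OR so the AND applies to both alternatives

Corrected query:
SELECT id, customer, total FROM orders WHERE (customer = 'Frank' OR customer = 'Grace') AND total > 1015.56

Result:
id | customer | total  
---+----------+--------
1  | Grace    | 1674.96
6  | Frank    | 1910.66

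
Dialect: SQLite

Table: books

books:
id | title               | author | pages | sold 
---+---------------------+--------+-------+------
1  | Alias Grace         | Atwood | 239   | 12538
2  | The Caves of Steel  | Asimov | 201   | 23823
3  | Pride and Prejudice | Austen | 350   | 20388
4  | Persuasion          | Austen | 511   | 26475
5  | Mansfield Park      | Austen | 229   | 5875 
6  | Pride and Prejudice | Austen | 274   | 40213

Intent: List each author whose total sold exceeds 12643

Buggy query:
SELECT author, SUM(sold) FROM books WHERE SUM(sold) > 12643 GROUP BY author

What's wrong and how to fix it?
Bug: SUM(sold) is an aggregate, but WHERE filters rows before aggregation

Fix: Use HAVING (which filters groups after aggregation) instead of WHERE

Corrected query:
SELECT author, SUM(sold) FROM books GROUP BY author HAVING SUM(sold) > 12643

Result:
author | SUM(sold)
-------+----------
Asimov | 23823    
Austen | 92951    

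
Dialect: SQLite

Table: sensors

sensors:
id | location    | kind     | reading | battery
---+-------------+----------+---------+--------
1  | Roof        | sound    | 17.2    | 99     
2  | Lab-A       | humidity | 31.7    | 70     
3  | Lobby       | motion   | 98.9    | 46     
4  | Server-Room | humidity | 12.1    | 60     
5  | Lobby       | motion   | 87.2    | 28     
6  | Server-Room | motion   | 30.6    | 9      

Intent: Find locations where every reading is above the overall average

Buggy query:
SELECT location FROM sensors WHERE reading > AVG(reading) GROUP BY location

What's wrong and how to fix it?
Bug: WHERE evaluates per row before aggregation, so AVG() is unavailable

Fix: Compute the overall average in a scalar subquery and compare each group's MIN against it in HAVING

Corrected query:
SELECT location FROM sensors GROUP BY location HAVING MIN(reading) > (SELECT AVG(reading) FROM sensors)

Result:
location
--------
Lobby   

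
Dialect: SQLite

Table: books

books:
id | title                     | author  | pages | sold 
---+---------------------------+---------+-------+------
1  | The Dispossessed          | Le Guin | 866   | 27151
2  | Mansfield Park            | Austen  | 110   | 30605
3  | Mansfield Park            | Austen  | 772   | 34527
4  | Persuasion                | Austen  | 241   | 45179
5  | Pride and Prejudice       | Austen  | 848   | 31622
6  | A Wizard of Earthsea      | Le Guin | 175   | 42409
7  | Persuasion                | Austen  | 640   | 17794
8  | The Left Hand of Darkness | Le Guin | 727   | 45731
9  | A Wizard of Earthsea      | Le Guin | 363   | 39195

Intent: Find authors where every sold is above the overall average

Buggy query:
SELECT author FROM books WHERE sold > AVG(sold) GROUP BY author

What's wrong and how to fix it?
Bug: AVG() is an aggregate; it can't sit directly in WHERE

Fix: Use a subquery for AVG and a HAVING MIN(...) filter so the condition holds for every row in the group

Corrected query:
SELECT author FROM books GROUP BY author HAVING MIN(sold) > (SELECT AVG(sold) FROM books)

Result:
(no rows)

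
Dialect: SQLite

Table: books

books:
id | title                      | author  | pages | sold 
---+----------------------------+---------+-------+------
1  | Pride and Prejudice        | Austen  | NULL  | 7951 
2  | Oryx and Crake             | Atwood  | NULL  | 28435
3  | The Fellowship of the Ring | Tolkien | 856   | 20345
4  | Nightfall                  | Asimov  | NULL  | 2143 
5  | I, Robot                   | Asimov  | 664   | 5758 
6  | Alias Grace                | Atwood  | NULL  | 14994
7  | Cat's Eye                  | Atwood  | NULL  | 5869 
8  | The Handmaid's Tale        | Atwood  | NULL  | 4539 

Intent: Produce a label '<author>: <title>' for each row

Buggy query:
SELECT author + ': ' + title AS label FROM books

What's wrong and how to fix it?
Bug: SQLite uses || for string concatenation; + coerces text to numbers (yielding 0)

Fix: Use the || operator for string concatenation

Corrected query:
SELECT author || ': ' || title AS label FROM books

Result:
label                              
-----------------------------------
Austen: Pride and Prejudice        
Atwood: Oryx and Crake             
Tolkien: The Fellowship of the Ring
Asimov: Nightfall                  
Asimov: I, Robot                   
Atwood: Alias Grace                
Atwood: Cat's Eye                  
Atwood: The Handmaid's Tale        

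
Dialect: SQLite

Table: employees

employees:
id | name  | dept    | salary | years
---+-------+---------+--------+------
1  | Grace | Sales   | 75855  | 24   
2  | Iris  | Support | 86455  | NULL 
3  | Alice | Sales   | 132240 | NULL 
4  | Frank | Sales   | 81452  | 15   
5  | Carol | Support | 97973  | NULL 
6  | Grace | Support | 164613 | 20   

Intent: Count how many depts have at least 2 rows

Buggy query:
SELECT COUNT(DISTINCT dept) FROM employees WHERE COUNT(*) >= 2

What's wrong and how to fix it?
Bug: COUNT(*) cannot appear in WHERE; the per-group count doesn't exist yet

Fix: Use a subquery that GROUPs and filters with HAVING, then count its rows

Corrected query:
SELECT COUNT(*) FROM (SELECT dept FROM employees GROUP BY dept HAVING COUNT(*) >= 2)

Result:
COUNT(*)
--------
2       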